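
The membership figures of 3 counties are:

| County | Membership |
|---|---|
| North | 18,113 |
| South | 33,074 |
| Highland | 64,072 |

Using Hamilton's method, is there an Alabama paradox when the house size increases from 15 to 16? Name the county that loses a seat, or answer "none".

At 15 seats: North 3, South 4, Highland 8.
At 16 seats: North 2, South 5, Highland 9.
North drops from 3 to 2.

North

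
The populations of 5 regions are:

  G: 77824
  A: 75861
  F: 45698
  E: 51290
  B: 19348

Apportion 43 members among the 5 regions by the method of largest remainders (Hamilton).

The standard divisor is 270021/43 ≈ 6279.558.
Standard quotas: G 12.3932, A 12.0806, F 7.2773, E 8.1678, B 3.0811.
Lower quotas: G 12, A 12, F 7, E 8, B 3 (sum 42, leaving 1 seat).
Remainders in descending order: G 0.3932, F 0.2773, E 0.1678, B 0.0811, A 0.0806.
The surplus seat goes to G.

G 13, A 12, F 7, E 8, B 3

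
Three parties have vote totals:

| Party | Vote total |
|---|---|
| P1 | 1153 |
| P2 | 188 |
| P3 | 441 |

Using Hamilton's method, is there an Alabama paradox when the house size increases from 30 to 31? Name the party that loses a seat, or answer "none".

none

At 30 seats: P1 19, P2 3, P3 8.
At 31 seats: P1 20, P2 3, P3 8.
No party's allocation decreased.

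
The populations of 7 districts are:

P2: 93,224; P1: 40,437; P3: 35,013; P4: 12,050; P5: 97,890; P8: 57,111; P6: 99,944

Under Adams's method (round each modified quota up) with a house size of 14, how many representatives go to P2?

3

Standard divisor 435669/14 ≈ 31119.214; standard quotas: P2 2.996, P1 1.299, P3 1.125, P4 0.387, P5 3.146, P8 1.835, P6 3.212.
Rounding up gives 3, 2, 2, 1, 4, 2, 4 = 18 seats, so the divisor must be adjusted.
With modified divisor 43500: modified quotas P2 2.143, P1 0.930, P3 0.805, P4 0.277, P5 2.250, P8 1.313, P6 2.298.
Rounding up: P2 3, P1 1, P3 1, P4 1, P5 3, P8 2, P6 3 (total 14).
P2 receives 3.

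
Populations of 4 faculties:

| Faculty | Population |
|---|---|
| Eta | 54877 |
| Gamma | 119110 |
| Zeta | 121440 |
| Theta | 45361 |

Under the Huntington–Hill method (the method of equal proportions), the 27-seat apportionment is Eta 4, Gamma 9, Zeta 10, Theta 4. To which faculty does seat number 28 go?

Gamma

Priority for the next seat is population ÷ (√(s·(s+1))).
Priorities: Eta 12270.870, Gamma 12555.296, Zeta 11578.850, Theta 10143.028.
Highest priority: Gamma.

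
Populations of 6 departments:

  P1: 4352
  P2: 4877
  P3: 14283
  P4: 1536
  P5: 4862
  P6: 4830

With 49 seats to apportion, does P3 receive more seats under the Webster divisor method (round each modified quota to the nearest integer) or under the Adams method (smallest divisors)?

Webster: P1 6, P2 7, P3 20, P4 2, P5 7, P6 7.
Adams: P1 6, P2 7, P3 19, P4 3, P5 7, P6 7.
P3 gets 20 under Webster and 19 under Adams.

Webster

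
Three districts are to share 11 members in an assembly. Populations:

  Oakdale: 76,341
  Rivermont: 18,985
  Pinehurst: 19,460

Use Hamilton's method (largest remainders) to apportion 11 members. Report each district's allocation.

Oakdale=7; Rivermont=2; Pinehurst=2

Total 114786; standard divisor 114786/11 ≈ 10435.091.
Standard quotas: Oakdale 7.3158, Rivermont 1.8193, Pinehurst 1.8649.
Lower quotas: Oakdale 7, Rivermont 1, Pinehurst 1 (sum 9, leaving 2 seats).
Remainders in descending order: Pinehurst 0.8649, Rivermont 0.8193, Oakdale 0.3158.
The surplus seats go to Pinehurst, Rivermont.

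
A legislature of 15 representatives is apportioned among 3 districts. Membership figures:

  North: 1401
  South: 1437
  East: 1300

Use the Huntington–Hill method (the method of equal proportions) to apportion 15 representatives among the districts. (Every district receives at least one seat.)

North=5, South=5, East=5

With divisor 277: modified quotas North 5.058, South 5.188, East 4.693.
Geometric-mean thresholds: North √(5·6)=5.477, South √(5·6)=5.477, East √(4·5)=4.472.
Each quota rounded against its threshold gives North 5, South 5, East 5 (total 15).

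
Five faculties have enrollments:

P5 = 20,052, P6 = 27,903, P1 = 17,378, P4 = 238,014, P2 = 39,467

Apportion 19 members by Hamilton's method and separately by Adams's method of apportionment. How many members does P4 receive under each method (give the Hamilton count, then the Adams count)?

13 and 12

Hamilton: P5 1, P6 2, P1 1, P4 13, P2 2.
Adams: P5 2, P6 2, P1 1, P4 12, P2 2.
P4 gets 13 under Hamilton and 12 under Adams.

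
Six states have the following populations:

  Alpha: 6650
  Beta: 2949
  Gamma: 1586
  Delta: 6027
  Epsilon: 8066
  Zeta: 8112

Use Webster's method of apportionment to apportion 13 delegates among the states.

Standard divisor 33390/13 ≈ 2568.462; standard quotas: Alpha 2.589, Beta 1.148, Gamma 0.617, Delta 2.347, Epsilon 3.140, Zeta 3.158.
Rounding to the nearest integer gives Alpha 3, Beta 1, Gamma 1, Delta 2, Epsilon 3, Zeta 3 — total 13, matching the house size, so no adjustment is needed.

Alpha=3; Beta=1; Gamma=1; Delta=2; Epsilon=3; Zeta=3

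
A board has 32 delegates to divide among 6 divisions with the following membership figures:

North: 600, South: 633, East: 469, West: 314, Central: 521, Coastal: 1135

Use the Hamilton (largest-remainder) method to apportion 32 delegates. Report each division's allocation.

The standard divisor is 3672/32 ≈ 114.75.
Standard quotas: North 5.229, South 5.516, East 4.087, West 2.736, Central 4.540, Coastal 9.891.
Lower quotas: North 5, South 5, East 4, West 2, Central 4, Coastal 9 (sum 29, leaving 3 seats).
Remainders in descending order: Coastal 0.891, West 0.736, Central 0.540, South 0.516, North 0.229, East 0.087.
The surplus seats go to Coastal, West, Central.

North 5, South 5, East 4, West 3, Central 5, Coastal 10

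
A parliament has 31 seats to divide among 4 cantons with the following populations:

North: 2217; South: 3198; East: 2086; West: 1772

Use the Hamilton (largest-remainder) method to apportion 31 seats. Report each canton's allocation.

North 7; South 11; East 7; West 6

Total 9273; standard divisor 9273/31 ≈ 299.129.
Standard quotas: North 7.412, South 10.691, East 6.974, West 5.924.
Lower quotas: North 7, South 10, East 6, West 5 (sum 28, leaving 3 seats).
Remainders in descending order: East 0.974, West 0.924, South 0.691, North 0.412.
The surplus seats go to East, West, South.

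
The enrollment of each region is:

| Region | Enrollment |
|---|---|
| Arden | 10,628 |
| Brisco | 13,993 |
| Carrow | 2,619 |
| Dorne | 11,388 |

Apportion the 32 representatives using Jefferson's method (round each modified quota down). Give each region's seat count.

Arden=9, Brisco=12, Carrow=2, Dorne=9

Standard divisor 38628/32 ≈ 1207.125; standard quotas: Arden 8.804, Brisco 11.592, Carrow 2.170, Dorne 9.434.
Rounding down gives 8, 11, 2, 9 = 30 seats, so the divisor must be adjusted.
With modified divisor 1150: modified quotas Arden 9.242, Brisco 12.168, Carrow 2.277, Dorne 9.903.
Rounding down: Arden 9, Brisco 12, Carrow 2, Dorne 9 (total 32).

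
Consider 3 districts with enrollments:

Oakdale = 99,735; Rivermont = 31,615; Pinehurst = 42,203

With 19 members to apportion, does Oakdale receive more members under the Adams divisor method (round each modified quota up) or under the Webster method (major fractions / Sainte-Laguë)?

Adams: Oakdale 10, Rivermont 4, Pinehurst 5.
Webster: Oakdale 11, Rivermont 3, Pinehurst 5.
Oakdale gets 10 under Adams and 11 under Webster.

Webster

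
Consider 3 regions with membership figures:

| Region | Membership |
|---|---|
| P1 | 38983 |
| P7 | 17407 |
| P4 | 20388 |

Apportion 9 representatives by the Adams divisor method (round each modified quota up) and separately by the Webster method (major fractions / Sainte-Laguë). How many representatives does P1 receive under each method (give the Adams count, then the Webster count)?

Adams: P1 4, P7 2, P4 3.
Webster: P1 5, P7 2, P4 2.
P1 gets 4 under Adams and 5 under Webster.

4 and 5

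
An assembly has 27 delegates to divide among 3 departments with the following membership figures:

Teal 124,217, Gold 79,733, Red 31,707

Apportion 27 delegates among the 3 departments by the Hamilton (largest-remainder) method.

Teal 14; Gold 9; Red 4

Total 235657; standard divisor 235657/27 ≈ 8728.037.
Standard quotas: Teal 14.2320, Gold 9.1353, Red 3.6328.
Lower quotas: Teal 14, Gold 9, Red 3 (sum 26, leaving 1 seat).
Remainders in descending order: Red 0.6328, Teal 0.2320, Gold 0.1353.
The surplus seat goes to Red.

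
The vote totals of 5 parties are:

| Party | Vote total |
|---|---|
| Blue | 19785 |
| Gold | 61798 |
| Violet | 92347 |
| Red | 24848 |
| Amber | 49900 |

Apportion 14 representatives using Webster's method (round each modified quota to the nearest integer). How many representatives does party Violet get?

Standard divisor 248678/14 ≈ 17762.714; standard quotas: Blue 1.114, Gold 3.479, Violet 5.199, Red 1.399, Amber 2.809.
Rounding to the nearest integer gives 1, 3, 5, 1, 3 = 13 seats, so the divisor must be adjusted.
With modified divisor 17200: modified quotas Blue 1.150, Gold 3.593, Violet 5.369, Red 1.445, Amber 2.901.
Rounding to the nearest integer: Blue 1, Gold 4, Violet 5, Red 1, Amber 3 (total 14).
Violet receives 5.

5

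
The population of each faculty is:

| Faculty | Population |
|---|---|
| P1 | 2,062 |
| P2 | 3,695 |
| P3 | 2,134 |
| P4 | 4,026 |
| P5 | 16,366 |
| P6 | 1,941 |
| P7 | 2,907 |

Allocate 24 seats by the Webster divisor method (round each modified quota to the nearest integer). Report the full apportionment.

Standard divisor 33131/24 ≈ 1380.458; standard quotas: P1 1.494, P2 2.677, P3 1.546, P4 2.916, P5 11.855, P6 1.406, P7 2.106.
Rounding to the nearest integer gives P1 1, P2 3, P3 2, P4 3, P5 12, P6 1, P7 2 — total 24, matching the house size, so no adjustment is needed.

P1: 1, P2: 3, P3: 2, P4: 3, P5: 12, P6: 1, P7: 2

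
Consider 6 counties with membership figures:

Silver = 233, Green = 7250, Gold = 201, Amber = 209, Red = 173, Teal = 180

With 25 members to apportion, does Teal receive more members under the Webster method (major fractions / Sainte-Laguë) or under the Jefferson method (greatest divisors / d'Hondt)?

Webster: Silver 1, Green 21, Gold 1, Amber 1, Red 0, Teal 1.
Jefferson: Silver 0, Green 25, Gold 0, Amber 0, Red 0, Teal 0.
Teal gets 1 under Webster and 0 under Jefferson.

Webster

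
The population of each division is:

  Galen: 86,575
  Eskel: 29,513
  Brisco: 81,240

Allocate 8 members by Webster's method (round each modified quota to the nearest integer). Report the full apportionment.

Standard divisor 197328/8 ≈ 24666; standard quotas: Galen 3.510, Eskel 1.197, Brisco 3.294.
Rounding to the nearest integer gives Galen 4, Eskel 1, Brisco 3 — total 8, matching the house size, so no adjustment is needed.

Galen: 4, Eskel: 1, Brisco: 3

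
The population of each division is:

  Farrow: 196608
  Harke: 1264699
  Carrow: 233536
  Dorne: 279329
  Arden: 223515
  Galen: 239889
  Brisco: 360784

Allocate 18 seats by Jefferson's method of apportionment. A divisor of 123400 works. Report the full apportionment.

Farrow=1, Harke=10, Carrow=1, Dorne=2, Arden=1, Galen=1, Brisco=2

With modified divisor 123400: modified quotas Farrow 1.593, Harke 10.249, Carrow 1.893, Dorne 2.264, Arden 1.811, Galen 1.944, Brisco 2.924.
Rounding down: Farrow 1, Harke 10, Carrow 1, Dorne 2, Arden 1, Galen 1, Brisco 2 (total 18).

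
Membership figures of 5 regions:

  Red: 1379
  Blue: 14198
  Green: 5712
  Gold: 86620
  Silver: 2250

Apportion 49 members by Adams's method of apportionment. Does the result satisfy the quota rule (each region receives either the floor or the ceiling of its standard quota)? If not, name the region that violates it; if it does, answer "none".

Standard quotas: Red 0.613, Blue 6.315, Green 2.541, Gold 38.530, Silver 1.001.
Adams allocation: Red 1, Blue 7, Green 3, Gold 37, Silver 1.
Gold has quota 38.530 (lower 38, upper 39) but receives 37 — outside the quota interval.

Gold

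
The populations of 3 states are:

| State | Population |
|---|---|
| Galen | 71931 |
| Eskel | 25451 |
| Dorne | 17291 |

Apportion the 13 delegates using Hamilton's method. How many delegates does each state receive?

Galen: 8; Eskel: 3; Dorne: 2

The standard divisor is 114673/13 = 8821.
Standard quotas: Galen 8.1545, Eskel 2.8853, Dorne 1.9602.
Lower quotas: Galen 8, Eskel 2, Dorne 1 (sum 11, leaving 2 seats).
Remainders in descending order: Dorne 0.9602, Eskel 0.8853, Galen 0.1545.
Largest remainders: Dorne, Eskel receive the extra seats.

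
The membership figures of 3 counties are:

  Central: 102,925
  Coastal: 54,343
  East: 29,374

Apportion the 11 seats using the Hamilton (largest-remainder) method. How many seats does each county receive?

Central: 6, Coastal: 3, East: 2

Standard divisor: 186642 ÷ 11 ≈ 16967.455.
Standard quotas: Central 6.0660, Coastal 3.2028, East 1.7312.
Lower quotas: Central 6, Coastal 3, East 1 (sum 10, leaving 1 seat).
Remainders in descending order: East 0.7312, Coastal 0.2028, Central 0.0660.
The surplus seat goes to East.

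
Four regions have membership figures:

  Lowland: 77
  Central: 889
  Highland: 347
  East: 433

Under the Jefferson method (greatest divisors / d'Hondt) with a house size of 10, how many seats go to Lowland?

Standard divisor 1746/10 ≈ 174.6; standard quotas: Lowland 0.441, Central 5.092, Highland 1.987, East 2.480.
Rounding down gives 0, 5, 1, 2 = 8 seats, so the divisor must be adjusted.
With modified divisor 146: modified quotas Lowland 0.527, Central 6.089, Highland 2.377, East 2.966.
Rounding down: Lowland 0, Central 6, Highland 2, East 2 (total 10).
Lowland receives 0.

0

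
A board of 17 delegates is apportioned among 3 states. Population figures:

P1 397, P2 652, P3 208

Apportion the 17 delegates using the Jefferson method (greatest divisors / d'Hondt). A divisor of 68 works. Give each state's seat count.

With modified divisor 68: modified quotas P1 5.838, P2 9.588, P3 3.059.
Rounding down: P1 5, P2 9, P3 3 (total 17).

P1 5, P2 9, P3 3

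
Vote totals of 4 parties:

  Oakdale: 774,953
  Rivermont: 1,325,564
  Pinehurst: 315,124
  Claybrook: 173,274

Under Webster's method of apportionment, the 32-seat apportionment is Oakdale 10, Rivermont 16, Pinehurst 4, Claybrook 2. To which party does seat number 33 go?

Rivermont

Priority for the next seat is population ÷ (current seats + 0.5).
Priorities: Oakdale 73805.048, Rivermont 80337.212, Pinehurst 70027.556, Claybrook 69309.600.
Highest priority: Rivermont.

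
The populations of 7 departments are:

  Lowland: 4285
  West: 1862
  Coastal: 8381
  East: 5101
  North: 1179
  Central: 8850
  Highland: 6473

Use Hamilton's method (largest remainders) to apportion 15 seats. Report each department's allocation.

Lowland=2, West=1, Coastal=3, East=2, North=0, Central=4, Highland=3

Total 36131; standard divisor 36131/15 ≈ 2408.733.
Standard quotas: Lowland 1.7789, West 0.7730, Coastal 3.4794, East 2.1177, North 0.4895, Central 3.6741, Highland 2.6873.
Lower quotas: Lowland 1, West 0, Coastal 3, East 2, North 0, Central 3, Highland 2 (sum 11, leaving 4 seats).
Remainders in descending order: Lowland 0.7789, West 0.7730, Highland 0.6873, Central 0.6741, North 0.4895, Coastal 0.4794, East 0.1177.
Largest remainders: Lowland, West, Highland, Central receive the extra seats.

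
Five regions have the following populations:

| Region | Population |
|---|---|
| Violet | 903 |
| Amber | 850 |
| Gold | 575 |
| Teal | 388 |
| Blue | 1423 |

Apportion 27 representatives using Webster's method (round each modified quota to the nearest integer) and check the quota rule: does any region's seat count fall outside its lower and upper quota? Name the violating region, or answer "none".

none

Standard quotas: Violet 5.891, Amber 5.545, Gold 3.751, Teal 2.531, Blue 9.283.
Webster allocation: Violet 6, Amber 5, Gold 4, Teal 3, Blue 9.
Every allocation lies between the lower and upper quota.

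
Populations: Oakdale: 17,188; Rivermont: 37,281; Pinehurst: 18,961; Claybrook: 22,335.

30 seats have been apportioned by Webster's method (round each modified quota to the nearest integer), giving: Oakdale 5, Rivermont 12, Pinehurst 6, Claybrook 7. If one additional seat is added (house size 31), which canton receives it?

Oakdale

Priority for the next seat is population ÷ (current seats + 0.5).
Priorities: Oakdale 3125.091, Rivermont 2982.480, Pinehurst 2917.077, Claybrook 2978.000.
Highest priority: Oakdale.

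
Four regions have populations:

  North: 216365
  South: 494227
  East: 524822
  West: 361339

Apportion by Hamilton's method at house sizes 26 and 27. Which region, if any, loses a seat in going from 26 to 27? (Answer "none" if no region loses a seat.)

At 26 seats: North 3, South 8, East 9, West 6.
At 27 seats: North 4, South 8, East 9, West 6.
No region's allocation decreased.

none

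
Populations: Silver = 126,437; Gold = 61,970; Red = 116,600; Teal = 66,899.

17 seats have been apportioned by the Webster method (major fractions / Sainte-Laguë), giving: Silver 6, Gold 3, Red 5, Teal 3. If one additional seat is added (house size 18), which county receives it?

Priority for the next seat is population ÷ (current seats + 0.5).
Priorities: Silver 19451.846, Gold 17705.714, Red 21200.000, Teal 19114.000.
Highest priority: Red.

Red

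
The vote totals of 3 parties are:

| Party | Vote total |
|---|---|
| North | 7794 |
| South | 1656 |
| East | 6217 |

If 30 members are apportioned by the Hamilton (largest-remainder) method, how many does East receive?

The standard divisor is 15667/30 ≈ 522.233.
Standard quotas: North 14.9244, South 3.1710, East 11.9046.
Lower quotas: North 14, South 3, East 11 (sum 28, leaving 2 seats).
Remainders in descending order: North 0.9244, East 0.9046, South 0.1710.
The surplus seats go to North, East.
East receives 12.

12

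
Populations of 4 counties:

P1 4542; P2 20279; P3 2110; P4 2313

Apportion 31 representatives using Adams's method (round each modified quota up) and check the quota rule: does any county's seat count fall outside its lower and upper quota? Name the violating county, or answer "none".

Standard quotas: P1 4.815, P2 21.497, P3 2.237, P4 2.452.
Adams allocation: P1 5, P2 20, P3 3, P4 3.
P2 has quota 21.497 (lower 21, upper 22) but receives 20 — outside the quota interval.

P2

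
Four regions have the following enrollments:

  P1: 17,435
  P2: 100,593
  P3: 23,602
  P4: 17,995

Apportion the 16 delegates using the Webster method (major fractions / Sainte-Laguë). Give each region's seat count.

Standard divisor 159625/16 ≈ 9976.562; standard quotas: P1 1.748, P2 10.083, P3 2.366, P4 1.804.
Rounding to the nearest integer gives P1 2, P2 10, P3 2, P4 2 — total 16, matching the house size, so no adjustment is needed.

P1: 2; P2: 10; P3: 2; P4: 2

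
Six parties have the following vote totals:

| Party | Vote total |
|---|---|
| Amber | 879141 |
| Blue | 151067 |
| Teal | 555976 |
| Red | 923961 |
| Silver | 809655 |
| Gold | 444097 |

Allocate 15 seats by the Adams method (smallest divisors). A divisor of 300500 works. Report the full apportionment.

With modified divisor 300500: modified quotas Amber 2.926, Blue 0.503, Teal 1.850, Red 3.075, Silver 2.694, Gold 1.478.
Rounding up: Amber 3, Blue 1, Teal 2, Red 4, Silver 3, Gold 2 (total 15).

Amber 3, Blue 1, Teal 2, Red 4, Silver 3, Gold 2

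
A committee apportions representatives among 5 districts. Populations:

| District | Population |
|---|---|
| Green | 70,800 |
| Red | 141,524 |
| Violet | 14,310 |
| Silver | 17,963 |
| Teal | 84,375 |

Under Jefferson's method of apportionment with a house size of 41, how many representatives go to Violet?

Standard divisor 328972/41 ≈ 8023.707; standard quotas: Green 8.824, Red 17.638, Violet 1.783, Silver 2.239, Teal 10.516.
Rounding down gives 8, 17, 1, 2, 10 = 38 seats, so the divisor must be adjusted.
With modified divisor 7600: modified quotas Green 9.316, Red 18.622, Violet 1.883, Silver 2.364, Teal 11.102.
Rounding down: Green 9, Red 18, Violet 1, Silver 2, Teal 11 (total 41).
Violet receives 1.

1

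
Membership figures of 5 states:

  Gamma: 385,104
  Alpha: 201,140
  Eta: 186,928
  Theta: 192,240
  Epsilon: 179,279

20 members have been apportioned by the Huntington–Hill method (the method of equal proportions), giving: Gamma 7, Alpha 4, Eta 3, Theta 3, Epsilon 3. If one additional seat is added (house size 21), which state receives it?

Priority for the next seat is population ÷ (√(s·(s+1))).
Priorities: Gamma 51461.687, Alpha 44976.271, Eta 53961.466, Theta 55494.908, Epsilon 51753.389.
Highest priority: Theta.

Theta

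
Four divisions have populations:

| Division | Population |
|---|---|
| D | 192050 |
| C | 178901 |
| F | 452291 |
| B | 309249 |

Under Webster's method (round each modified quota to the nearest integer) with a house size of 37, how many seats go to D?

6

Standard divisor 1132491/37 ≈ 30607.865; standard quotas: D 6.275, C 5.845, F 14.777, B 10.104.
Rounding to the nearest integer gives D 6, C 6, F 15, B 10 — total 37, matching the house size, so no adjustment is needed.
D receives 6.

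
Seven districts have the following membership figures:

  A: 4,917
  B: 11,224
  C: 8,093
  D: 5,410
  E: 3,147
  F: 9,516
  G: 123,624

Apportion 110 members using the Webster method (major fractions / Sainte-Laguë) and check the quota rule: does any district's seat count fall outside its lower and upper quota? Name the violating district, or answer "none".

Standard quotas: A 3.260, B 7.441, C 5.365, D 3.586, E 2.086, F 6.308, G 81.954.
Webster allocation: A 3, B 7, C 5, D 4, E 2, F 6, G 83.
G has quota 81.954 (lower 81, upper 82) but receives 83 — outside the quota interval.

G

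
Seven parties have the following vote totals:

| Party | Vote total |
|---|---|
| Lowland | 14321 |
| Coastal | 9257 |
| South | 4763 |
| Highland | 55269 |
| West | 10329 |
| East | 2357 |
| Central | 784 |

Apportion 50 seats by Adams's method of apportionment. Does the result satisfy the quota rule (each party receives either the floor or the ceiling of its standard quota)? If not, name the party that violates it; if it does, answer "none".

Standard quotas: Lowland 7.376, Coastal 4.768, South 2.453, Highland 28.466, West 5.320, East 1.214, Central 0.404.
Adams allocation: Lowland 7, Coastal 5, South 3, Highland 27, West 5, East 2, Central 1.
Highland has quota 28.466 (lower 28, upper 29) but receives 27 — outside the quota interval.

Highland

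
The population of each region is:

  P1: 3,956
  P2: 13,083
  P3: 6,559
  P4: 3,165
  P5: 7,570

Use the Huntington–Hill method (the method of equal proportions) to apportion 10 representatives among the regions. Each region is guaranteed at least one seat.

P1 1; P2 4; P3 2; P4 1; P5 2

With divisor 3434: modified quotas P1 1.152, P2 3.810, P3 1.910, P4 0.922, P5 2.204.
Geometric-mean thresholds: P1 √(1·2)=1.414, P2 √(3·4)=3.464, P3 √(1·2)=1.414, P4 (min 1), P5 √(2·3)=2.449.
Each quota rounded against its threshold gives P1 1, P2 4, P3 2, P4 1, P5 2 (total 10).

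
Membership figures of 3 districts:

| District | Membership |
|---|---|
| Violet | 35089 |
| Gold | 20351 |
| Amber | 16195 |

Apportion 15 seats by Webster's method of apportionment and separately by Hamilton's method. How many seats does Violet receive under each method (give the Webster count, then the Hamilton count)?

Webster: Violet 8, Gold 4, Amber 3.
Hamilton: Violet 7, Gold 4, Amber 4.
Violet gets 8 under Webster and 7 under Hamilton.

8 and 7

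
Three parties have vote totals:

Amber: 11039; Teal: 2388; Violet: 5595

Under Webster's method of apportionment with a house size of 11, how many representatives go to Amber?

7

Standard divisor 19022/11 ≈ 1729.273; standard quotas: Amber 6.384, Teal 1.381, Violet 3.235.
Rounding to the nearest integer gives 6, 1, 3 = 10 seats, so the divisor must be adjusted.
With modified divisor 1650: modified quotas Amber 6.690, Teal 1.447, Violet 3.391.
Rounding to the nearest integer: Amber 7, Teal 1, Violet 3 (total 11).
Amber receives 7.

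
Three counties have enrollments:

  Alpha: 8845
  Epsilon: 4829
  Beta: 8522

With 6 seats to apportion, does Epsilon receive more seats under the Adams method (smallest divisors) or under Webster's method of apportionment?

Adams: Alpha 2, Epsilon 2, Beta 2.
Webster: Alpha 3, Epsilon 1, Beta 2.
Epsilon gets 2 under Adams and 1 under Webster.

Adams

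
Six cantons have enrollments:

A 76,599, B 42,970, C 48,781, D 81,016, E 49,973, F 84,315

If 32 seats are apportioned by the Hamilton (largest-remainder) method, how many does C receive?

4

Standard divisor: 383654 ÷ 32 ≈ 11989.188.
Standard quotas: A 6.3890, B 3.5841, C 4.0687, D 6.7574, E 4.1682, F 7.0326.
Lower quotas: A 6, B 3, C 4, D 6, E 4, F 7 (sum 30, leaving 2 seats).
Remainders in descending order: D 0.7574, B 0.5841, A 0.3890, E 0.1682, C 0.0687, F 0.0326.
The surplus seats go to D, B.
C receives 4.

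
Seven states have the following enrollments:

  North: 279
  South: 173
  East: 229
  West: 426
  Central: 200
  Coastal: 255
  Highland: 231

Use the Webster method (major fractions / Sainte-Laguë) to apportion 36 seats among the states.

Standard divisor 1793/36 ≈ 49.806; standard quotas: North 5.602, South 3.474, East 4.598, West 8.553, Central 4.016, Coastal 5.120, Highland 4.638.
Rounding to the nearest integer gives 6, 3, 5, 9, 4, 5, 5 = 37 seats, so the divisor must be adjusted.
With modified divisor 50.4: modified quotas North 5.536, South 3.433, East 4.544, West 8.452, Central 3.968, Coastal 5.060, Highland 4.583.
Rounding to the nearest integer: North 6, South 3, East 5, West 8, Central 4, Coastal 5, Highland 5 (total 36).

North=6, South=3, East=5, West=8, Central=4, Coastal=5, Highland=5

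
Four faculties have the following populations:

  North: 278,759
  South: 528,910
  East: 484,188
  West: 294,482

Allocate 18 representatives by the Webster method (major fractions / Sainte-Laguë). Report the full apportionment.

Standard divisor 1586339/18 ≈ 88129.944; standard quotas: North 3.163, South 6.001, East 5.494, West 3.341.
Rounding to the nearest integer gives 3, 6, 5, 3 = 17 seats, so the divisor must be adjusted.
With modified divisor 86100: modified quotas North 3.238, South 6.143, East 5.624, West 3.420.
Rounding to the nearest integer: North 3, South 6, East 6, West 3 (total 18).

North: 3, South: 6, East: 6, West: 3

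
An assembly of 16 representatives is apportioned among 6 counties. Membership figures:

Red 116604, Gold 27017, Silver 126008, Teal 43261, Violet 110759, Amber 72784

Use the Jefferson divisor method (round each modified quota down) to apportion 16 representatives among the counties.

Red=4, Gold=1, Silver=4, Teal=1, Violet=4, Amber=2

Standard divisor 496433/16 ≈ 31027.062; standard quotas: Red 3.758, Gold 0.871, Silver 4.061, Teal 1.394, Violet 3.570, Amber 2.346.
Rounding down gives 3, 0, 4, 1, 3, 2 = 13 seats, so the divisor must be adjusted.
With modified divisor 26100: modified quotas Red 4.468, Gold 1.035, Silver 4.828, Teal 1.658, Violet 4.244, Amber 2.789.
Rounding down: Red 4, Gold 1, Silver 4, Teal 1, Violet 4, Amber 2 (total 16).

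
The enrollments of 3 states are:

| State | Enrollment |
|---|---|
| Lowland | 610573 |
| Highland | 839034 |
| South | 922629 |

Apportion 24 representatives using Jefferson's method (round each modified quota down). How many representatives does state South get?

Standard divisor 2372236/24 ≈ 98843.167; standard quotas: Lowland 6.177, Highland 8.489, South 9.334.
Rounding down gives 6, 8, 9 = 23 seats, so the divisor must be adjusted.
With modified divisor 92700: modified quotas Lowland 6.587, Highland 9.051, South 9.953.
Rounding down: Lowland 6, Highland 9, South 9 (total 24).
South receives 9.

9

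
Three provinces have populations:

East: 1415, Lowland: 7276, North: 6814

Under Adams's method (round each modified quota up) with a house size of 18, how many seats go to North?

Standard divisor 15505/18 ≈ 861.389; standard quotas: East 1.643, Lowland 8.447, North 7.910.
Rounding up gives 2, 9, 8 = 19 seats, so the divisor must be adjusted.
With modified divisor 940: modified quotas East 1.505, Lowland 7.740, North 7.249.
Rounding up: East 2, Lowland 8, North 8 (total 18).
North receives 8.

8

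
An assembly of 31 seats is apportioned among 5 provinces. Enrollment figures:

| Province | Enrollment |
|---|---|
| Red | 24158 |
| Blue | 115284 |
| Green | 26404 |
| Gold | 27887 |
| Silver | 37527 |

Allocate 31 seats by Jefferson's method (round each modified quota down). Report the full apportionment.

Standard divisor 231260/31 ≈ 7460; standard quotas: Red 3.238, Blue 15.454, Green 3.539, Gold 3.738, Silver 5.030.
Rounding down gives 3, 15, 3, 3, 5 = 29 seats, so the divisor must be adjusted.
With modified divisor 6900: modified quotas Red 3.501, Blue 16.708, Green 3.827, Gold 4.042, Silver 5.439.
Rounding down: Red 3, Blue 16, Green 3, Gold 4, Silver 5 (total 31).

Red 3, Blue 16, Green 3, Gold 4, Silver 5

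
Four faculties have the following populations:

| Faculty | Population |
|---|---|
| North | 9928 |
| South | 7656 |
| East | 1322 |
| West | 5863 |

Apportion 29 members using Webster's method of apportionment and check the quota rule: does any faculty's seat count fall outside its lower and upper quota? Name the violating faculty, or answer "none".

Standard quotas: North 11.624, South 8.964, East 1.548, West 6.865.
Webster allocation: North 11, South 9, East 2, West 7.
Every allocation lies between the lower and upper quota.

none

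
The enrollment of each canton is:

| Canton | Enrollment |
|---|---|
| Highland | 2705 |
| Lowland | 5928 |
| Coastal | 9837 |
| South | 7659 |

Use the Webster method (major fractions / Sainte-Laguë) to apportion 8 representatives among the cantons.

Standard divisor 26129/8 ≈ 3266.125; standard quotas: Highland 0.828, Lowland 1.815, Coastal 3.012, South 2.345.
Rounding to the nearest integer gives Highland 1, Lowland 2, Coastal 3, South 2 — total 8, matching the house size, so no adjustment is needed.

Highland 1; Lowland 2; Coastal 3; South 2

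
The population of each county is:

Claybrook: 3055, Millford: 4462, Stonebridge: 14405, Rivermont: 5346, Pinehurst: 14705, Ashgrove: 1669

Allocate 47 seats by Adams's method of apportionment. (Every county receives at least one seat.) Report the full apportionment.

Claybrook=4, Millford=5, Stonebridge=15, Rivermont=6, Pinehurst=15, Ashgrove=2

Standard divisor 43642/47 ≈ 928.553; standard quotas: Claybrook 3.290, Millford 4.805, Stonebridge 15.513, Rivermont 5.757, Pinehurst 15.836, Ashgrove 1.797.
Rounding up gives 4, 5, 16, 6, 16, 2 = 49 seats, so the divisor must be adjusted.
With modified divisor 1000: modified quotas Claybrook 3.055, Millford 4.462, Stonebridge 14.405, Rivermont 5.346, Pinehurst 14.705, Ashgrove 1.669.
Rounding up: Claybrook 4, Millford 5, Stonebridge 15, Rivermont 6, Pinehurst 15, Ashgrove 2 (total 47).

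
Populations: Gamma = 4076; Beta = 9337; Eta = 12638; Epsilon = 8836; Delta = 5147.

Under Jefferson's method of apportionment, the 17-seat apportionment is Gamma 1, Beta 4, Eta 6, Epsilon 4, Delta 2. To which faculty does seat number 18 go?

Gamma

Priority for the next seat is population ÷ (current seats + 1).
Priorities: Gamma 2038.000, Beta 1867.400, Eta 1805.429, Epsilon 1767.200, Delta 1715.667.
Highest priority: Gamma.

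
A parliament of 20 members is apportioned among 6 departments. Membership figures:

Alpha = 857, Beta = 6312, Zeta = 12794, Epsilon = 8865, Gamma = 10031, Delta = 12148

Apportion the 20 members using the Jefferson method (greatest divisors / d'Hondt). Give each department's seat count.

Standard divisor 51007/20 ≈ 2550.35; standard quotas: Alpha 0.336, Beta 2.475, Zeta 5.017, Epsilon 3.476, Gamma 3.933, Delta 4.763.
Rounding down gives 0, 2, 5, 3, 3, 4 = 17 seats, so the divisor must be adjusted.
With modified divisor 2200: modified quotas Alpha 0.390, Beta 2.869, Zeta 5.815, Epsilon 4.030, Gamma 4.560, Delta 5.522.
Rounding down: Alpha 0, Beta 2, Zeta 5, Epsilon 4, Gamma 4, Delta 5 (total 20).

Alpha 0; Beta 2; Zeta 5; Epsilon 4; Gamma 4; Delta 5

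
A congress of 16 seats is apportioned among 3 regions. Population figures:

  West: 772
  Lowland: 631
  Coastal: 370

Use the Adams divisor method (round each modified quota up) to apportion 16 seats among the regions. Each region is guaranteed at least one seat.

Standard divisor 1773/16 ≈ 110.812; standard quotas: West 6.967, Lowland 5.694, Coastal 3.339.
Rounding up gives 7, 6, 4 = 17 seats, so the divisor must be adjusted.
With modified divisor 125: modified quotas West 6.176, Lowland 5.048, Coastal 2.960.
Rounding up: West 7, Lowland 6, Coastal 3 (total 16).

West=7, Lowland=6, Coastal=3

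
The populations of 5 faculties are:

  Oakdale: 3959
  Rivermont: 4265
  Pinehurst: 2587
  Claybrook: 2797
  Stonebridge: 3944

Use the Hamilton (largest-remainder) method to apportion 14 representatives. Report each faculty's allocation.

Oakdale 3, Rivermont 4, Pinehurst 2, Claybrook 2, Stonebridge 3

Standard divisor: 17552 ÷ 14 ≈ 1253.714.
Standard quotas: Oakdale 3.158, Rivermont 3.402, Pinehurst 2.063, Claybrook 2.231, Stonebridge 3.146.
Lower quotas: Oakdale 3, Rivermont 3, Pinehurst 2, Claybrook 2, Stonebridge 3 (sum 13, leaving 1 seat).
Remainders in descending order: Rivermont 0.402, Claybrook 0.231, Oakdale 0.158, Stonebridge 0.146, Pinehurst 0.063.
The surplus seat goes to Rivermont.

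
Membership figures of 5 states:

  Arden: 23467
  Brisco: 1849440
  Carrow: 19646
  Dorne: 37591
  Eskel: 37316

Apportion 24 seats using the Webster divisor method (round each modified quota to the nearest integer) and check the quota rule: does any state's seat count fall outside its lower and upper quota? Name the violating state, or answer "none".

Brisco

Standard quotas: Arden 0.286, Brisco 22.560, Carrow 0.240, Dorne 0.459, Eskel 0.455.
Webster allocation: Arden 0, Brisco 24, Carrow 0, Dorne 0, Eskel 0.
Brisco has quota 22.560 (lower 22, upper 23) but receives 24 — outside the quota interval.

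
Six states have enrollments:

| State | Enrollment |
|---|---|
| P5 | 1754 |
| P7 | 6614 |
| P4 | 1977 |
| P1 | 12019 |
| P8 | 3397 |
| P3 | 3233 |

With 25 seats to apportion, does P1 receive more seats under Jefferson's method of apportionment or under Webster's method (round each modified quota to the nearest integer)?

Jefferson

Jefferson: P5 1, P7 6, P4 1, P1 11, P8 3, P3 3.
Webster: P5 1, P7 6, P4 2, P1 10, P8 3, P3 3.
P1 gets 11 under Jefferson and 10 under Webster.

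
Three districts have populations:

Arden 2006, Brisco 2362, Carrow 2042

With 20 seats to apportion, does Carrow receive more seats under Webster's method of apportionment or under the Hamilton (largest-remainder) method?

Hamilton

Webster: Arden 6, Brisco 8, Carrow 6.
Hamilton: Arden 6, Brisco 7, Carrow 7.
Carrow gets 6 under Webster and 7 under Hamilton.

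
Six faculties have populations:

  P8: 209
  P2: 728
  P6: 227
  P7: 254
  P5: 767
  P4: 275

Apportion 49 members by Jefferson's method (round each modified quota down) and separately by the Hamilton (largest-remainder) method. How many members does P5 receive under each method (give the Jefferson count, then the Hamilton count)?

Jefferson: P8 4, P2 15, P6 4, P7 5, P5 16, P4 5.
Hamilton: P8 4, P2 15, P6 5, P7 5, P5 15, P4 5.
P5 gets 16 under Jefferson and 15 under Hamilton.

16 and 15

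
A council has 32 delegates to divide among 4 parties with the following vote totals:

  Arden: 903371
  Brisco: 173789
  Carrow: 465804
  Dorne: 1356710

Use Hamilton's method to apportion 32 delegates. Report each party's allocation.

The standard divisor is 2899674/32 ≈ 90614.812.
Standard quotas: Arden 9.9694, Brisco 1.9179, Carrow 5.1405, Dorne 14.9723.
Lower quotas: Arden 9, Brisco 1, Carrow 5, Dorne 14 (sum 29, leaving 3 seats).
Remainders in descending order: Dorne 0.9723, Arden 0.9694, Brisco 0.9179, Carrow 0.1405.
The surplus seats go to Dorne, Arden, Brisco.

Arden 10; Brisco 2; Carrow 5; Dorne 15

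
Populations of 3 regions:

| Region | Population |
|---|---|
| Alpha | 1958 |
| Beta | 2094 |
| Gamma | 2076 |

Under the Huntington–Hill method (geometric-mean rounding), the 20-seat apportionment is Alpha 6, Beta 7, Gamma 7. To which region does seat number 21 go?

Alpha

Priority for the next seat is population ÷ (√(s·(s+1))).
Priorities: Alpha 302.126, Beta 279.823, Gamma 277.417.
Highest priority: Alpha.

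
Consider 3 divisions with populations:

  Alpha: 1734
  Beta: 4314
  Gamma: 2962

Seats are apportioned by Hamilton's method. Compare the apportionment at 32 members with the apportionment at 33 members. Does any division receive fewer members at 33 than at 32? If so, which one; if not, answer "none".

At 32 seats: Alpha 6, Beta 15, Gamma 11.
At 33 seats: Alpha 6, Beta 16, Gamma 11.
No division's allocation decreased.

none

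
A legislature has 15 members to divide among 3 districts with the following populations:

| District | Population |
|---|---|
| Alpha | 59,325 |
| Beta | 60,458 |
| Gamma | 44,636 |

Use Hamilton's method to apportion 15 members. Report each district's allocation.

The standard divisor is 164419/15 ≈ 10961.267.
Standard quotas: Alpha 5.4122, Beta 5.5156, Gamma 4.0722.
Lower quotas: Alpha 5, Beta 5, Gamma 4 (sum 14, leaving 1 seat).
Remainders in descending order: Beta 0.5156, Alpha 0.4122, Gamma 0.0722.
The surplus seat goes to Beta.

Alpha: 5, Beta: 6, Gamma: 4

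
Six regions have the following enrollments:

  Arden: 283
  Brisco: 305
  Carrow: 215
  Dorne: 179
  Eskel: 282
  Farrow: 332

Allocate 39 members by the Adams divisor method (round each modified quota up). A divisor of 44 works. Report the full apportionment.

With modified divisor 44: modified quotas Arden 6.432, Brisco 6.932, Carrow 4.886, Dorne 4.068, Eskel 6.409, Farrow 7.545.
Rounding up: Arden 7, Brisco 7, Carrow 5, Dorne 5, Eskel 7, Farrow 8 (total 39).

Arden 7, Brisco 7, Carrow 5, Dorne 5, Eskel 7, Farrow 8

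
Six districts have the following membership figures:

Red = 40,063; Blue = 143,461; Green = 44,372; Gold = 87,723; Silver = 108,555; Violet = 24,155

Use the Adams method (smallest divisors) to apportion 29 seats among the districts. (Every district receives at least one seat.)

Standard divisor 448329/29 ≈ 15459.621; standard quotas: Red 2.591, Blue 9.280, Green 2.870, Gold 5.674, Silver 7.022, Violet 1.562.
Rounding up gives 3, 10, 3, 6, 8, 2 = 32 seats, so the divisor must be adjusted.
With modified divisor 17700: modified quotas Red 2.263, Blue 8.105, Green 2.507, Gold 4.956, Silver 6.133, Violet 1.365.
Rounding up: Red 3, Blue 9, Green 3, Gold 5, Silver 7, Violet 2 (total 29).

Red 3; Blue 9; Green 3; Gold 5; Silver 7; Violet 2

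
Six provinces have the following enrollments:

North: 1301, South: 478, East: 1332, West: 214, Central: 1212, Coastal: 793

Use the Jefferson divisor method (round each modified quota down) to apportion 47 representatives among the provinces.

North=12, South=4, East=12, West=1, Central=11, Coastal=7

Standard divisor 5330/47 ≈ 113.404; standard quotas: North 11.472, South 4.215, East 11.746, West 1.887, Central 10.687, Coastal 6.993.
Rounding down gives 11, 4, 11, 1, 10, 6 = 43 seats, so the divisor must be adjusted.
With modified divisor 108.13: modified quotas North 12.032, South 4.421, East 12.319, West 1.979, Central 11.209, Coastal 7.334.
Rounding down: North 12, South 4, East 12, West 1, Central 11, Coastal 7 (total 47).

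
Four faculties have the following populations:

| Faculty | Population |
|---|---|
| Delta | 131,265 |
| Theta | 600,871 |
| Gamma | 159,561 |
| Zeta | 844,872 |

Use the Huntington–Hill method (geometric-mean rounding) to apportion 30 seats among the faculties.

Delta=2, Theta=10, Gamma=3, Zeta=15

With divisor 57796: modified quotas Delta 2.271, Theta 10.396, Gamma 2.761, Zeta 14.618.
Geometric-mean thresholds: Delta √(2·3)=2.449, Theta √(10·11)=10.488, Gamma √(2·3)=2.449, Zeta √(14·15)=14.491.
Each quota rounded against its threshold gives Delta 2, Theta 10, Gamma 3, Zeta 15 (total 30).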